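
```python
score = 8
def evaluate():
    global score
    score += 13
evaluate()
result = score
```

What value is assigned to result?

Step 1: score = 8 globally.
Step 2: evaluate() modifies global score: score += 13 = 21.
Step 3: result = 21

The answer is 21.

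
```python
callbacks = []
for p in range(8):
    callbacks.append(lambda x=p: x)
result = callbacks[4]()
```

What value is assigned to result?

Step 1: Default argument x=p captures p's value at each iteration.
Step 2: callbacks[4] captured x = 4 when p was 4.
Step 3: result = 4

The answer is 4.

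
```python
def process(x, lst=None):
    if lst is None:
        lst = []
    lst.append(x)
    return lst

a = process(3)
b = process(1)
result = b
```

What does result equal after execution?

Step 1: None default with guard creates a NEW list each call.
Step 2: a = [3] (fresh list). b = [1] (another fresh list).
Step 3: result = [1] (this is the fix for mutable default)

The answer is [1].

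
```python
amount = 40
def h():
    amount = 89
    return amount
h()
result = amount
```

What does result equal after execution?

Step 1: amount = 40 globally.
Step 2: h() creates a LOCAL amount = 89 (no global keyword!).
Step 3: The global amount is unchanged. result = 40

The answer is 40.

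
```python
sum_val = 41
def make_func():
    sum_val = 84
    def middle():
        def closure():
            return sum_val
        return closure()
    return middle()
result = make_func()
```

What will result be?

Step 1: make_func() defines sum_val = 84. middle() and closure() have no local sum_val.
Step 2: closure() checks local (none), enclosing middle() (none), enclosing make_func() and finds sum_val = 84.
Step 3: result = 84

The answer is 84.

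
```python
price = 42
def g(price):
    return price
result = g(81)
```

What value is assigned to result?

Step 1: Global price = 42.
Step 2: g(81) takes parameter price = 81, which shadows the global.
Step 3: result = 81

The answer is 81.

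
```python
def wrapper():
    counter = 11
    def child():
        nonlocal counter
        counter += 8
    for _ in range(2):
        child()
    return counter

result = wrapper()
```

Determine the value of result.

Step 1: counter = 11.
Step 2: child() is called 2 times in a loop, each adding 8 via nonlocal.
Step 3: counter = 11 + 8 * 2 = 27

The answer is 27.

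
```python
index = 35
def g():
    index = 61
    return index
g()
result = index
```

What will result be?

Step 1: index = 35 globally.
Step 2: g() creates a LOCAL index = 61 (no global keyword!).
Step 3: The global index is unchanged. result = 35

The answer is 35.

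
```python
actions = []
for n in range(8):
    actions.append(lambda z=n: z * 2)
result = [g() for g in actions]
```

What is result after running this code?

Step 1: Default arg z=n captures n at each iteration.
Step 2: actions[k] has z defaulting to k, returns k * 2.
Step 3: result = [0, 2, 4, 6, 8, 10, 12, 14]

The answer is [0, 2, 4, 6, 8, 10, 12, 14].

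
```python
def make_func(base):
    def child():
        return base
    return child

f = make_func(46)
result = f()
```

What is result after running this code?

Step 1: make_func(46) creates closure capturing base = 46.
Step 2: f() returns the captured base = 46.
Step 3: result = 46

The answer is 46.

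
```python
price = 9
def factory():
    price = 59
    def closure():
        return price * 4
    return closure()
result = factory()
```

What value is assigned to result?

Step 1: factory() shadows global price with price = 59.
Step 2: closure() finds price = 59 in enclosing scope, computes 59 * 4 = 236.
Step 3: result = 236

The answer is 236.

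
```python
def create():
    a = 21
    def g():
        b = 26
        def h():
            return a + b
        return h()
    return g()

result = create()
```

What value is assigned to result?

Step 1: create() defines a = 21. g() defines b = 26.
Step 2: h() accesses both from enclosing scopes: a = 21, b = 26.
Step 3: result = 21 + 26 = 47

The answer is 47.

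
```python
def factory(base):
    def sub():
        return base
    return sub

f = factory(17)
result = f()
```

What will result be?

Step 1: factory(17) creates closure capturing base = 17.
Step 2: f() returns the captured base = 17.
Step 3: result = 17

The answer is 17.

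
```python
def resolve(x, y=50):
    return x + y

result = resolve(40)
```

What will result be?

Step 1: resolve(40) uses default y = 50.
Step 2: Returns 40 + 50 = 90.
Step 3: result = 90

The answer is 90.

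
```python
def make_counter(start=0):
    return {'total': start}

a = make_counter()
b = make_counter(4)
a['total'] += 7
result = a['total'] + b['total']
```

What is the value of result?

Step 1: make_counter() returns a new dict each call (immutable default 0).
Step 2: a = {'total': 0}, b = {'total': 4}.
Step 3: a['total'] += 7 = 7. result = 7 + 4 = 11

The answer is 11.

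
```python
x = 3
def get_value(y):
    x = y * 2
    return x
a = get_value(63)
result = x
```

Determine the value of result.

Step 1: Global x = 3.
Step 2: get_value(63) creates local x = 63 * 2 = 126.
Step 3: Global x unchanged because no global keyword. result = 3

The answer is 3.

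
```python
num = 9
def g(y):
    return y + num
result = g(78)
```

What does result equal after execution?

Step 1: num = 9 is defined globally.
Step 2: g(78) uses parameter y = 78 and looks up num from global scope = 9.
Step 3: result = 78 + 9 = 87

The answer is 87.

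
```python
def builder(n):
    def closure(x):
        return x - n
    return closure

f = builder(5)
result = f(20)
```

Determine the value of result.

Step 1: builder(5) creates a closure capturing n = 5.
Step 2: f(20) computes 20 - 5 = 15.
Step 3: result = 15

The answer is 15.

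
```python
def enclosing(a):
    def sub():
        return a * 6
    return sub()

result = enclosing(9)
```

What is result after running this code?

Step 1: enclosing(9) binds parameter a = 9.
Step 2: sub() accesses a = 9 from enclosing scope.
Step 3: result = 9 * 6 = 54

The answer is 54.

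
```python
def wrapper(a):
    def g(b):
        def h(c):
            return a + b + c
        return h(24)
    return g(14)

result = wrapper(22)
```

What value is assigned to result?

Step 1: a = 22, b = 14, c = 24 across three nested scopes.
Step 2: h() accesses all three via LEGB rule.
Step 3: result = 22 + 14 + 24 = 60

The answer is 60.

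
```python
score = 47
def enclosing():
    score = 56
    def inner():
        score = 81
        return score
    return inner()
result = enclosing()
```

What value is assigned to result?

Step 1: Three scopes define score: global (47), enclosing (56), inner (81).
Step 2: inner() has its own local score = 81, which shadows both enclosing and global.
Step 3: result = 81 (local wins in LEGB)

The answer is 81.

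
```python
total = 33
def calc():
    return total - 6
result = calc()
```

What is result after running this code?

Step 1: total = 33 is defined globally.
Step 2: calc() looks up total from global scope = 33, then computes 33 - 6 = 27.
Step 3: result = 27

The answer is 27.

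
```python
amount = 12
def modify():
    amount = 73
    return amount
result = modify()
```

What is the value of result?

Step 1: Global amount = 12.
Step 2: modify() creates local amount = 73, shadowing the global.
Step 3: Returns local amount = 73. result = 73

The answer is 73.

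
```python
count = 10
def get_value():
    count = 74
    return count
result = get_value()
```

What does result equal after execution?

Step 1: Global count = 10.
Step 2: get_value() creates local count = 74, shadowing the global.
Step 3: Returns local count = 74. result = 74

The answer is 74.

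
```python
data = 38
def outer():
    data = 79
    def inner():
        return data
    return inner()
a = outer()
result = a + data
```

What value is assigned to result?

Step 1: outer() has local data = 79. inner() reads from enclosing.
Step 2: outer() returns 79. Global data = 38 unchanged.
Step 3: result = 79 + 38 = 117

The answer is 117.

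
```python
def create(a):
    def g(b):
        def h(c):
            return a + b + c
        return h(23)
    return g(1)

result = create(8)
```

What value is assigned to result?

Step 1: a = 8, b = 1, c = 23 across three nested scopes.
Step 2: h() accesses all three via LEGB rule.
Step 3: result = 8 + 1 + 23 = 32

The answer is 32.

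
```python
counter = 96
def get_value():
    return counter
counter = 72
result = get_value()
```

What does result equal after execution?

Step 1: counter is first set to 96, then reassigned to 72.
Step 2: get_value() is called after the reassignment, so it looks up the current global counter = 72.
Step 3: result = 72

The answer is 72.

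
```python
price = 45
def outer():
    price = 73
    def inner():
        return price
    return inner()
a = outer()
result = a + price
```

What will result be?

Step 1: outer() has local price = 73. inner() reads from enclosing.
Step 2: outer() returns 73. Global price = 45 unchanged.
Step 3: result = 73 + 45 = 118

The answer is 118.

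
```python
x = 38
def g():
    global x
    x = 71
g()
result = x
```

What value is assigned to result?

Step 1: x = 38 globally.
Step 2: g() declares global x and sets it to 71.
Step 3: After g(), global x = 71. result = 71

The answer is 71.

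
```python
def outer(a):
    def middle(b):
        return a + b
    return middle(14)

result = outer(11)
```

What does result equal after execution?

Step 1: outer(11) passes a = 11.
Step 2: middle(14) has b = 14, reads a = 11 from enclosing.
Step 3: result = 11 + 14 = 25

The answer is 25.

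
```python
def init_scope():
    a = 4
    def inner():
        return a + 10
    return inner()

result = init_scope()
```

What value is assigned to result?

Step 1: init_scope() defines a = 4.
Step 2: inner() reads a = 4 from enclosing scope, returns 4 + 10 = 14.
Step 3: result = 14

The answer is 14.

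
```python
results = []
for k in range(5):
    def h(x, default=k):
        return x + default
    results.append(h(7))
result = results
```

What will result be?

Step 1: Default argument default=k is evaluated at function definition time.
Step 2: Each iteration creates h with default = current k value.
Step 3: h(7) returns 7 + default. results = [7, 8, 9, 10, 11]

The answer is [7, 8, 9, 10, 11].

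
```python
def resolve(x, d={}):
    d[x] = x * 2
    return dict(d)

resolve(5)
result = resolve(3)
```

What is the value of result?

Step 1: Mutable default dict is shared across calls.
Step 2: First call adds 5: 10. Second call adds 3: 6.
Step 3: result = {5: 10, 3: 6}

The answer is {5: 10, 3: 6}.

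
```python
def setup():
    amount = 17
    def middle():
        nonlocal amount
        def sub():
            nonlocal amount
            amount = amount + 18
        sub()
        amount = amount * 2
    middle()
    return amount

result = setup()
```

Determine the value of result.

Step 1: amount = 17.
Step 2: sub() adds 18: amount = 17 + 18 = 35.
Step 3: middle() doubles: amount = 35 * 2 = 70.
Step 4: result = 70

The answer is 70.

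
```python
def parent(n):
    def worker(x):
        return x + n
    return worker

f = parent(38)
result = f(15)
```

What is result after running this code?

Step 1: parent(38) creates a closure that captures n = 38.
Step 2: f(15) calls the closure with x = 15, returning 15 + 38 = 53.
Step 3: result = 53

The answer is 53.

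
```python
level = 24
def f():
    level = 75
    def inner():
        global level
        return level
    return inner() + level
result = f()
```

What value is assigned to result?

Step 1: Global level = 24. f() shadows with local level = 75.
Step 2: inner() uses global keyword, so inner() returns global level = 24.
Step 3: f() returns 24 + 75 = 99

The answer is 99.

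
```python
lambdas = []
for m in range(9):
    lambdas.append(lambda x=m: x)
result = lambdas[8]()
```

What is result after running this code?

Step 1: Default argument x=m captures m's value at each iteration.
Step 2: lambdas[8] captured x = 8 when m was 8.
Step 3: result = 8

The answer is 8.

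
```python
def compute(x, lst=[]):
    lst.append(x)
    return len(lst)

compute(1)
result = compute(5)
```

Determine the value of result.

Step 1: Mutable default list persists between calls.
Step 2: First call: lst = [1], len = 1. Second call: lst = [1, 5], len = 2.
Step 3: result = 2

The answer is 2.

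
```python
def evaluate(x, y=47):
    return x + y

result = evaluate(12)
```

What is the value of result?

Step 1: evaluate(12) uses default y = 47.
Step 2: Returns 12 + 47 = 59.
Step 3: result = 59

The answer is 59.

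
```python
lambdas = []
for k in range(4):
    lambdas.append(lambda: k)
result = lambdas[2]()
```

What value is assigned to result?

Step 1: The loop creates 4 lambdas, all referencing the same variable k.
Step 2: After the loop, k = 3 (final value).
Step 3: lambdas[2]() looks up k at call time and finds 3. This is the late binding gotcha. result = 3

The answer is 3.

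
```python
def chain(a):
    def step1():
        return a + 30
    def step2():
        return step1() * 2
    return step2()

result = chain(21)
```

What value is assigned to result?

Step 1: chain(21) captures a = 21.
Step 2: step2() calls step1() which returns 21 + 30 = 51.
Step 3: step2() returns 51 * 2 = 102

The answer is 102.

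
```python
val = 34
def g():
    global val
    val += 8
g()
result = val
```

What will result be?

Step 1: val = 34 globally.
Step 2: g() modifies global val: val += 8 = 42.
Step 3: result = 42

The answer is 42.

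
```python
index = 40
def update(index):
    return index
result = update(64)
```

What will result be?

Step 1: Global index = 40.
Step 2: update(64) takes parameter index = 64, which shadows the global.
Step 3: result = 64

The answer is 64.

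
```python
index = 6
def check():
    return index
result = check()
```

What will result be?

Step 1: index = 6 is defined in the global scope.
Step 2: check() looks up index. No local index exists, so Python checks the global scope via LEGB rule and finds index = 6.
Step 3: result = 6

The answer is 6.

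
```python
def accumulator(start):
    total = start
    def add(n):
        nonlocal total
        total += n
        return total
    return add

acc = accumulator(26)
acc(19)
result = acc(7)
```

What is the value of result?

Step 1: accumulator(26) creates closure with total = 26.
Step 2: First acc(19): total = 26 + 19 = 45.
Step 3: Second acc(7): total = 45 + 7 = 52. result = 52

The answer is 52.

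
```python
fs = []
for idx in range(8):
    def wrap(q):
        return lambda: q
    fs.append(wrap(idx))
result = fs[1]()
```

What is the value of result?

Step 1: wrap(idx) creates a new scope capturing q = idx at call time.
Step 2: fs[1] = wrap(1), so its lambda captures q = 1.
Step 3: result = 1 (closure factory fixes late binding)

The answer is 1.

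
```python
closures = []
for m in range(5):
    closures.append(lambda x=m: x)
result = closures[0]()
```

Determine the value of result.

Step 1: Default argument x=m captures m's value at each iteration.
Step 2: closures[0] captured x = 0 when m was 0.
Step 3: result = 0

The answer is 0.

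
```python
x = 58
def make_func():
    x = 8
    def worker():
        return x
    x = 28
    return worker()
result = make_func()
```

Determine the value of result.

Step 1: make_func() sets x = 8, then later x = 28.
Step 2: worker() is called after x is reassigned to 28. Closures capture variables by reference, not by value.
Step 3: result = 28

The answer is 28.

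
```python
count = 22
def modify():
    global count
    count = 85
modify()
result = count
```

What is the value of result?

Step 1: count = 22 globally.
Step 2: modify() declares global count and sets it to 85.
Step 3: After modify(), global count = 85. result = 85

The answer is 85.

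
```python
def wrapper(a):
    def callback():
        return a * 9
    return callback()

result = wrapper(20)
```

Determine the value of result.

Step 1: wrapper(20) binds parameter a = 20.
Step 2: callback() accesses a = 20 from enclosing scope.
Step 3: result = 20 * 9 = 180

The answer is 180.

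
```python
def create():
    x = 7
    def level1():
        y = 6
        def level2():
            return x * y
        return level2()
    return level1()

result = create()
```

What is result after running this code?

Step 1: x = 7 in create. y = 6 in level1.
Step 2: level2() reads x = 7 and y = 6 from enclosing scopes.
Step 3: result = 7 * 6 = 42

The answer is 42.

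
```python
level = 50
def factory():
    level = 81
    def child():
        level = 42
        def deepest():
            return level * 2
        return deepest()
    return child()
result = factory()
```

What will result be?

Step 1: deepest() looks up level through LEGB: not local, finds level = 42 in enclosing child().
Step 2: Returns 42 * 2 = 84.
Step 3: result = 84

The answer is 84.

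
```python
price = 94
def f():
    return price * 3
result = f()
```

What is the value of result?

Step 1: price = 94 is defined globally.
Step 2: f() looks up price from global scope = 94, then computes 94 * 3 = 282.
Step 3: result = 282

The answer is 282.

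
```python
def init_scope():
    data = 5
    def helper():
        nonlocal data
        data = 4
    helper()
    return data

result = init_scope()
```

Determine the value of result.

Step 1: init_scope() sets data = 5.
Step 2: helper() uses nonlocal to reassign data = 4.
Step 3: result = 4

The answer is 4.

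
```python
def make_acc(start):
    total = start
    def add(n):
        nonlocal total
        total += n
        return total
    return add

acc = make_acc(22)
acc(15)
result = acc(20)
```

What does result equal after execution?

Step 1: make_acc(22) creates closure with total = 22.
Step 2: First acc(15): total = 22 + 15 = 37.
Step 3: Second acc(20): total = 37 + 20 = 57. result = 57

The answer is 57.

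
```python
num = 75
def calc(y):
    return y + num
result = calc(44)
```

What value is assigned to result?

Step 1: num = 75 is defined globally.
Step 2: calc(44) uses parameter y = 44 and looks up num from global scope = 75.
Step 3: result = 44 + 75 = 119

The answer is 119.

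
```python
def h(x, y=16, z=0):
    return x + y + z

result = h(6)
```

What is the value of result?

Step 1: h(6) uses defaults y = 16, z = 0.
Step 2: Returns 6 + 16 + 0 = 22.
Step 3: result = 22

The answer is 22.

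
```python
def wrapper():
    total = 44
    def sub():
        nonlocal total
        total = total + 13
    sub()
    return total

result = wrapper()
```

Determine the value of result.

Step 1: wrapper() sets total = 44.
Step 2: sub() uses nonlocal to modify total in wrapper's scope: total = 44 + 13 = 57.
Step 3: wrapper() returns the modified total = 57

The answer is 57.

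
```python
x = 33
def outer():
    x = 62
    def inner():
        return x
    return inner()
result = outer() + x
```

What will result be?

Step 1: Global x = 33. outer() shadows with x = 62.
Step 2: inner() returns enclosing x = 62. outer() = 62.
Step 3: result = 62 + global x (33) = 95

The answer is 95.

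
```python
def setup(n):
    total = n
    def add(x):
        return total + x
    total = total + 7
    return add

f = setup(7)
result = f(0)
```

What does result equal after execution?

Step 1: setup(7) sets total = 7, then total = 7 + 7 = 14.
Step 2: Closures capture by reference, so add sees total = 14.
Step 3: f(0) returns 14 + 0 = 14

The answer is 14.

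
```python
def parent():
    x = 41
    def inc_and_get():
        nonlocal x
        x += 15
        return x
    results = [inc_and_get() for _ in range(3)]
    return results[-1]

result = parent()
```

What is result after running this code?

Step 1: x = 41.
Step 2: Three calls to inc_and_get(), each adding 15.
Step 3: Last value = 41 + 15 * 3 = 86

The answer is 86.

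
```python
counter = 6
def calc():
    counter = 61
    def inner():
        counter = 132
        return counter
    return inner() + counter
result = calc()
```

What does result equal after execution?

Step 1: calc() has local counter = 61. inner() has local counter = 132.
Step 2: inner() returns its local counter = 132.
Step 3: calc() returns 132 + its own counter (61) = 193

The answer is 193.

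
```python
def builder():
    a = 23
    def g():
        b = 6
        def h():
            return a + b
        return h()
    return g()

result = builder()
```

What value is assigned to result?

Step 1: builder() defines a = 23. g() defines b = 6.
Step 2: h() accesses both from enclosing scopes: a = 23, b = 6.
Step 3: result = 23 + 6 = 29

The answer is 29.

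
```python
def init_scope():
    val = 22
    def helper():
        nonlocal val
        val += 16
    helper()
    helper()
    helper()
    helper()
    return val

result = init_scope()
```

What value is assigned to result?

Step 1: val starts at 22.
Step 2: helper() is called 4 times, each adding 16.
Step 3: val = 22 + 16 * 4 = 86

The answer is 86.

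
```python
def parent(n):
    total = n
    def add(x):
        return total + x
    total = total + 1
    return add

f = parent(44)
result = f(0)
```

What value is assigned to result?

Step 1: parent(44) sets total = 44, then total = 44 + 1 = 45.
Step 2: Closures capture by reference, so add sees total = 45.
Step 3: f(0) returns 45 + 0 = 45

The answer is 45.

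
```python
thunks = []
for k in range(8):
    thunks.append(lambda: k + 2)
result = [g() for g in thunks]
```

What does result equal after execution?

Step 1: All lambdas capture k by reference. After the loop, k = 7.
Step 2: Each call returns 7 + 2 = 9.
Step 3: result = [9, 9, 9, 9, 9, 9, 9, 9]

The answer is [9, 9, 9, 9, 9, 9, 9, 9].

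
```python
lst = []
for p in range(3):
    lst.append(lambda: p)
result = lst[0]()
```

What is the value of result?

Step 1: The loop creates 3 lambdas, all referencing the same variable p.
Step 2: After the loop, p = 2 (final value).
Step 3: lst[0]() looks up p at call time and finds 2. This is the late binding gotcha. result = 2

The answer is 2.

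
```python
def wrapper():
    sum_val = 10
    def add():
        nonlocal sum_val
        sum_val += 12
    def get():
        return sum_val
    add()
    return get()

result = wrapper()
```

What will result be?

Step 1: sum_val = 10. add() modifies it via nonlocal, get() reads it.
Step 2: add() makes sum_val = 10 + 12 = 22.
Step 3: get() returns 22. result = 22

The answer is 22.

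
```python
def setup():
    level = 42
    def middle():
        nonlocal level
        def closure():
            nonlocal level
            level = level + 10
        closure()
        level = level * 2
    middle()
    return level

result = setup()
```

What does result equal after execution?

Step 1: level = 42.
Step 2: closure() adds 10: level = 42 + 10 = 52.
Step 3: middle() doubles: level = 52 * 2 = 104.
Step 4: result = 104

The answer is 104.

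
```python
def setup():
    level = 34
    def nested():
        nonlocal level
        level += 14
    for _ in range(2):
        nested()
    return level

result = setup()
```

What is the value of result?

Step 1: level = 34.
Step 2: nested() is called 2 times in a loop, each adding 14 via nonlocal.
Step 3: level = 34 + 14 * 2 = 62

The answer is 62.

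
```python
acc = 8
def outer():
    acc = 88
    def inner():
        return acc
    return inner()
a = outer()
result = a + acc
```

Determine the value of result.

Step 1: outer() has local acc = 88. inner() reads from enclosing.
Step 2: outer() returns 88. Global acc = 8 unchanged.
Step 3: result = 88 + 8 = 96

The answer is 96.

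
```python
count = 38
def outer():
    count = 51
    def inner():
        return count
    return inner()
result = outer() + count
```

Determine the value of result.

Step 1: Global count = 38. outer() shadows with count = 51.
Step 2: inner() returns enclosing count = 51. outer() = 51.
Step 3: result = 51 + global count (38) = 89

The answer is 89.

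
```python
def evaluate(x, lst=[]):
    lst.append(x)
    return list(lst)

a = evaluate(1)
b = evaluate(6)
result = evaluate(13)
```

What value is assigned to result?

Step 1: Default list is shared. list() creates copies for return values.
Step 2: Internal list grows: [1] -> [1, 6] -> [1, 6, 13].
Step 3: result = [1, 6, 13]

The answer is [1, 6, 13].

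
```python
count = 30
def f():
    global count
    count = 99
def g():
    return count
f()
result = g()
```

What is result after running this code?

Step 1: count = 30.
Step 2: f() sets global count = 99.
Step 3: g() reads global count = 99. result = 99

The answer is 99.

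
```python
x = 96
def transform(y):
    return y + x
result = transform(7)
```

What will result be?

Step 1: x = 96 is defined globally.
Step 2: transform(7) uses parameter y = 7 and looks up x from global scope = 96.
Step 3: result = 7 + 96 = 103

The answer is 103.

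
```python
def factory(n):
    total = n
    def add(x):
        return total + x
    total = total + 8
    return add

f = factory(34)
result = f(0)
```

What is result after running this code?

Step 1: factory(34) sets total = 34, then total = 34 + 8 = 42.
Step 2: Closures capture by reference, so add sees total = 42.
Step 3: f(0) returns 42 + 0 = 42

The answer is 42.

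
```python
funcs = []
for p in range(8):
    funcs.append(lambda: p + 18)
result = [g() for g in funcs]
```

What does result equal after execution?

Step 1: All lambdas capture p by reference. After the loop, p = 7.
Step 2: Each call returns 7 + 18 = 25.
Step 3: result = [25, 25, 25, 25, 25, 25, 25, 25]

The answer is [25, 25, 25, 25, 25, 25, 25, 25].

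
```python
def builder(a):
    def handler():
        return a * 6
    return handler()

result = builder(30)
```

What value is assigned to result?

Step 1: builder(30) binds parameter a = 30.
Step 2: handler() accesses a = 30 from enclosing scope.
Step 3: result = 30 * 6 = 180

The answer is 180.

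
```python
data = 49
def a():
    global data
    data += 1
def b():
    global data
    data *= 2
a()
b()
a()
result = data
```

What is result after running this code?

Step 1: data = 49.
Step 2: a(): data = 49 + 1 = 50.
Step 3: b(): data = 50 * 2 = 100.
Step 4: a(): data = 100 + 1 = 101

The answer is 101.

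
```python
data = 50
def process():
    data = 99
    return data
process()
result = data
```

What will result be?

Step 1: Global data = 50.
Step 2: process() creates local data = 99 (shadow, not modification).
Step 3: After process() returns, global data is unchanged. result = 50

The answer is 50.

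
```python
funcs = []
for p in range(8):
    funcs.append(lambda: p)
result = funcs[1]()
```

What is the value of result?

Step 1: The loop creates 8 lambdas, all referencing the same variable p.
Step 2: After the loop, p = 7 (final value).
Step 3: funcs[1]() looks up p at call time and finds 7. This is the late binding gotcha. result = 7

The answer is 7.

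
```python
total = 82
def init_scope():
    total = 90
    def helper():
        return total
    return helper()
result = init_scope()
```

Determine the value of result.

Step 1: total = 82 globally, but init_scope() defines total = 90 locally.
Step 2: helper() looks up total. Not in local scope, so checks enclosing scope (init_scope) and finds total = 90.
Step 3: result = 90

The answer is 90.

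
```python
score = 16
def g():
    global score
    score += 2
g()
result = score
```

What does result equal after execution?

Step 1: score = 16 globally.
Step 2: g() modifies global score: score += 2 = 18.
Step 3: result = 18

The answer is 18.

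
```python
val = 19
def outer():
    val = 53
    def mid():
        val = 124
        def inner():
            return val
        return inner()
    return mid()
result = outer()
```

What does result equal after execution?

Step 1: Three levels of shadowing: global 19, outer 53, mid 124.
Step 2: inner() finds val = 124 in enclosing mid() scope.
Step 3: result = 124

The answer is 124.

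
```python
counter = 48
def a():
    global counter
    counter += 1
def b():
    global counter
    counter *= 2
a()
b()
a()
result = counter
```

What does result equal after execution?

Step 1: counter = 48.
Step 2: a(): counter = 48 + 1 = 49.
Step 3: b(): counter = 49 * 2 = 98.
Step 4: a(): counter = 98 + 1 = 99

The answer is 99.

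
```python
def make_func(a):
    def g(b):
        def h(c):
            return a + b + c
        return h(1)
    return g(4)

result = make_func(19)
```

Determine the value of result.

Step 1: a = 19, b = 4, c = 1 across three nested scopes.
Step 2: h() accesses all three via LEGB rule.
Step 3: result = 19 + 4 + 1 = 24

The answer is 24.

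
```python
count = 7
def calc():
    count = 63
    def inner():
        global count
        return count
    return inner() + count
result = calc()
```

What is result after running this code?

Step 1: Global count = 7. calc() shadows with local count = 63.
Step 2: inner() uses global keyword, so inner() returns global count = 7.
Step 3: calc() returns 7 + 63 = 70

The answer is 70.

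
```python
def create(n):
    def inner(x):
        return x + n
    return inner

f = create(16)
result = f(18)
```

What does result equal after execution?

Step 1: create(16) creates a closure that captures n = 16.
Step 2: f(18) calls the closure with x = 18, returning 18 + 16 = 34.
Step 3: result = 34

The answer is 34.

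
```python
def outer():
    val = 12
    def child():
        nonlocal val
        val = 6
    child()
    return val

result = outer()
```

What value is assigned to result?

Step 1: outer() sets val = 12.
Step 2: child() uses nonlocal to reassign val = 6.
Step 3: result = 6

The answer is 6.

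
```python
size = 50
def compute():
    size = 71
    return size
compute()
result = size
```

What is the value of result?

Step 1: size = 50 globally.
Step 2: compute() creates a LOCAL size = 71 (no global keyword!).
Step 3: The global size is unchanged. result = 50

The answer is 50.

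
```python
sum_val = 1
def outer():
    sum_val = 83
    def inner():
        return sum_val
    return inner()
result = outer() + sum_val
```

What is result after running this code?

Step 1: Global sum_val = 1. outer() shadows with sum_val = 83.
Step 2: inner() returns enclosing sum_val = 83. outer() = 83.
Step 3: result = 83 + global sum_val (1) = 84

The answer is 84.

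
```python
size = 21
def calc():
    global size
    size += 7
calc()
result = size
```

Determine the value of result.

Step 1: size = 21 globally.
Step 2: calc() modifies global size: size += 7 = 28.
Step 3: result = 28

The answer is 28.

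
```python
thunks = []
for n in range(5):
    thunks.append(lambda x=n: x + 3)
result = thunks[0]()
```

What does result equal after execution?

Step 1: Default argument x=n captures n's value at definition time.
Step 2: thunks[0] was defined when n = 0, so x defaults to 0.
Step 3: result = 0 + 3 = 3 (default arg fixes the late binding issue)

The answer is 3.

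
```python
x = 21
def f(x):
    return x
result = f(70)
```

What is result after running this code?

Step 1: Global x = 21.
Step 2: f(70) takes parameter x = 70, which shadows the global.
Step 3: result = 70

The answer is 70.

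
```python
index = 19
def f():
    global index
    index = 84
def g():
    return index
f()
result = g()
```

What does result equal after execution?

Step 1: index = 19.
Step 2: f() sets global index = 84.
Step 3: g() reads global index = 84. result = 84

The answer is 84.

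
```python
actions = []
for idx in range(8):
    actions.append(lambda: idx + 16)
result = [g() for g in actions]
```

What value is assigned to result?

Step 1: All lambdas capture idx by reference. After the loop, idx = 7.
Step 2: Each call returns 7 + 16 = 23.
Step 3: result = [23, 23, 23, 23, 23, 23, 23, 23]

The answer is [23, 23, 23, 23, 23, 23, 23, 23].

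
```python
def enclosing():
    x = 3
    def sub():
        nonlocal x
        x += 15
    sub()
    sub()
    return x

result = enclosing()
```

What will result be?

Step 1: x starts at 3.
Step 2: sub() is called 2 times, each adding 15.
Step 3: x = 3 + 15 * 2 = 33

The answer is 33.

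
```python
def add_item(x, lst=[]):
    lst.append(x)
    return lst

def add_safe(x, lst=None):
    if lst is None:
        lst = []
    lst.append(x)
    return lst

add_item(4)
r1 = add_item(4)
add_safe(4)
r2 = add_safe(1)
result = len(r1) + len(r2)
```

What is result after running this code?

Step 1: add_item shares mutable default: after 2 calls, lst = [4, 4], len = 2.
Step 2: add_safe creates fresh list each time: r2 = [1], len = 1.
Step 3: result = 2 + 1 = 3

The answer is 3.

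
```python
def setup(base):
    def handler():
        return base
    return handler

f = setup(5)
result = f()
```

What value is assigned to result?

Step 1: setup(5) creates closure capturing base = 5.
Step 2: f() returns the captured base = 5.
Step 3: result = 5

The answer is 5.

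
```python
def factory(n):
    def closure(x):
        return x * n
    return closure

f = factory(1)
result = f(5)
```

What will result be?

Step 1: factory(1) creates a closure capturing n = 1.
Step 2: f(5) computes 5 * 1 = 5.
Step 3: result = 5

The answer is 5.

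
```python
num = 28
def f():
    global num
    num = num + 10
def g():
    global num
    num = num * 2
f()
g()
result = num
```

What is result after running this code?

Step 1: num = 28.
Step 2: f() adds 10: num = 28 + 10 = 38.
Step 3: g() doubles: num = 38 * 2 = 76.
Step 4: result = 76

The answer is 76.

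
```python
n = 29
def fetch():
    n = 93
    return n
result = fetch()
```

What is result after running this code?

Step 1: Global n = 29.
Step 2: fetch() creates local n = 93, shadowing the global.
Step 3: Returns local n = 93. result = 93

The answer is 93.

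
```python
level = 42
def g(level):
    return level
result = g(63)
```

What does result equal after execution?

Step 1: Global level = 42.
Step 2: g(63) takes parameter level = 63, which shadows the global.
Step 3: result = 63

The answer is 63.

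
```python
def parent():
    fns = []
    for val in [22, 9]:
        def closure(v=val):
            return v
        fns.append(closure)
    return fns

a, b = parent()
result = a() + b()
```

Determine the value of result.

Step 1: Default argument v=val captures val at each iteration.
Step 2: a() returns 22 (captured at first iteration), b() returns 9 (captured at second).
Step 3: result = 22 + 9 = 31

The answer is 31.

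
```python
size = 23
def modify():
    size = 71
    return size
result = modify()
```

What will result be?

Step 1: Global size = 23.
Step 2: modify() creates local size = 71, shadowing the global.
Step 3: Returns local size = 71. result = 71

The answer is 71.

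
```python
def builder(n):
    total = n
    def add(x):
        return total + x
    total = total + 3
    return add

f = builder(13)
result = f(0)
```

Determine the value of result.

Step 1: builder(13) sets total = 13, then total = 13 + 3 = 16.
Step 2: Closures capture by reference, so add sees total = 16.
Step 3: f(0) returns 16 + 0 = 16

The answer is 16.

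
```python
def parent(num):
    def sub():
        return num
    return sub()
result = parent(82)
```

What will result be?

Step 1: parent(82) binds parameter num = 82.
Step 2: sub() looks up num in enclosing scope and finds the parameter num = 82.
Step 3: result = 82

The answer is 82.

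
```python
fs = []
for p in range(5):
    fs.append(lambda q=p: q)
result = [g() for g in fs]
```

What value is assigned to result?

Step 1: Default arg q=p captures p at each iteration.
Step 2: Each lambda has its own default: 0, 1, ..., 4.
Step 3: result = [0, 1, 2, 3, 4]

The answer is [0, 1, 2, 3, 4].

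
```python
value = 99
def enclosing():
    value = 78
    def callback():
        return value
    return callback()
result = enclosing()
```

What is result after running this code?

Step 1: value = 99 globally, but enclosing() defines value = 78 locally.
Step 2: callback() looks up value. Not in local scope, so checks enclosing scope (enclosing) and finds value = 78.
Step 3: result = 78

The answer is 78.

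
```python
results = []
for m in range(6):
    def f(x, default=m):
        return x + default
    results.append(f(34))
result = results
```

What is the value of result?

Step 1: Default argument default=m is evaluated at function definition time.
Step 2: Each iteration creates f with default = current m value.
Step 3: f(34) returns 34 + default. results = [34, 35, 36, 37, 38, 39]

The answer is [34, 35, 36, 37, 38, 39].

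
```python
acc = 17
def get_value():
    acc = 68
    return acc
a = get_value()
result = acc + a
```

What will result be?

Step 1: Global acc = 17. get_value() returns local acc = 68.
Step 2: a = 68. Global acc still = 17.
Step 3: result = 17 + 68 = 85

The answer is 85.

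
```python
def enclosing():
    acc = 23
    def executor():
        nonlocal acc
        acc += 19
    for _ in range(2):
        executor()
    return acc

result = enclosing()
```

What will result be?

Step 1: acc = 23.
Step 2: executor() is called 2 times in a loop, each adding 19 via nonlocal.
Step 3: acc = 23 + 19 * 2 = 61

The answer is 61.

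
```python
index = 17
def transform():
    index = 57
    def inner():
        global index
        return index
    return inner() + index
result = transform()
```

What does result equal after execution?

Step 1: Global index = 17. transform() shadows with local index = 57.
Step 2: inner() uses global keyword, so inner() returns global index = 17.
Step 3: transform() returns 17 + 57 = 74

The answer is 74.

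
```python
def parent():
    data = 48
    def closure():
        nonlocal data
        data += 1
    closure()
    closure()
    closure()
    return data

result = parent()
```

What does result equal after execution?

Step 1: data starts at 48.
Step 2: closure() is called 3 times, each adding 1.
Step 3: data = 48 + 1 * 3 = 51

The answer is 51.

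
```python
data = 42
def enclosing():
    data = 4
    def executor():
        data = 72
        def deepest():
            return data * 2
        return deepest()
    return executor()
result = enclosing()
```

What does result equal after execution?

Step 1: deepest() looks up data through LEGB: not local, finds data = 72 in enclosing executor().
Step 2: Returns 72 * 2 = 144.
Step 3: result = 144

The answer is 144.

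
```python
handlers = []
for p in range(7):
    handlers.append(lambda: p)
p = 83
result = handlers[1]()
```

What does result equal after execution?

Step 1: Lambdas capture the variable p by reference, not by value.
Step 2: After the loop, p is reassigned to 83.
Step 3: handlers[1]() looks up the current p = 83. result = 83

The answer is 83.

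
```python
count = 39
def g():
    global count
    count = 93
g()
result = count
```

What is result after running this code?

Step 1: count = 39 globally.
Step 2: g() declares global count and sets it to 93.
Step 3: After g(), global count = 93. result = 93

The answer is 93.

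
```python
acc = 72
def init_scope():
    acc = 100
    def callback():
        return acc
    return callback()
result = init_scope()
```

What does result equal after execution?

Step 1: acc = 72 globally, but init_scope() defines acc = 100 locally.
Step 2: callback() looks up acc. Not in local scope, so checks enclosing scope (init_scope) and finds acc = 100.
Step 3: result = 100

The answer is 100.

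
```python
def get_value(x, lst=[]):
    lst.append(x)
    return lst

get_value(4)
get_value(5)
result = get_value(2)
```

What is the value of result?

Step 1: Mutable default argument gotcha! The list [] is created once.
Step 2: Each call appends to the SAME list: [4], [4, 5], [4, 5, 2].
Step 3: result = [4, 5, 2]

The answer is [4, 5, 2].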